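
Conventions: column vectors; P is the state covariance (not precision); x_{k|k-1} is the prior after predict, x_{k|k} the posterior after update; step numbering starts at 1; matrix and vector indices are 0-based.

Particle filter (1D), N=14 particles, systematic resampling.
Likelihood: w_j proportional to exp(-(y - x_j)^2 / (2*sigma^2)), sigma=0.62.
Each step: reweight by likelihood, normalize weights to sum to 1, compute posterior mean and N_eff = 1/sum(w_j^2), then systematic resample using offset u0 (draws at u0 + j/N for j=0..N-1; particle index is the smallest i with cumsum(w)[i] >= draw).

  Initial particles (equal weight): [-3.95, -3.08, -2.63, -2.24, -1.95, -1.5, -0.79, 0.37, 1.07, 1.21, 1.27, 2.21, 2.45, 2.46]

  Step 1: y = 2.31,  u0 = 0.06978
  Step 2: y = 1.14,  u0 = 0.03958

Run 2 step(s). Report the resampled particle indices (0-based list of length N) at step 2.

resampled_idx = [0, 0, 0, 0, 1, 1, 1, 2, 3, 4, 5, 7, 10, 12]

step 1: w=[0.0000, 0.0000, 0.0000, 0.0000, 0.0000, 0.0000, 0.0000, 0.0021, 0.0384, 0.0587, 0.0694, 0.2798, 0.2763, 0.2753]  mean=2.1735  Neff=4.1642  idx=[9, 10, 11, 11, 11, 11, 12, 12, 12, 12, 13, 13, 13, 13]
step 2: w=[0.2673, 0.2631, 0.0607, 0.0607, 0.0607, 0.0607, 0.0289, 0.0289, 0.0289, 0.0289, 0.0279, 0.0279, 0.0279, 0.0279]  mean=1.7510  Neff=6.1800  idx=[0, 0, 0, 0, 1, 1, 1, 2, 3, 4, 5, 7, 10, 12]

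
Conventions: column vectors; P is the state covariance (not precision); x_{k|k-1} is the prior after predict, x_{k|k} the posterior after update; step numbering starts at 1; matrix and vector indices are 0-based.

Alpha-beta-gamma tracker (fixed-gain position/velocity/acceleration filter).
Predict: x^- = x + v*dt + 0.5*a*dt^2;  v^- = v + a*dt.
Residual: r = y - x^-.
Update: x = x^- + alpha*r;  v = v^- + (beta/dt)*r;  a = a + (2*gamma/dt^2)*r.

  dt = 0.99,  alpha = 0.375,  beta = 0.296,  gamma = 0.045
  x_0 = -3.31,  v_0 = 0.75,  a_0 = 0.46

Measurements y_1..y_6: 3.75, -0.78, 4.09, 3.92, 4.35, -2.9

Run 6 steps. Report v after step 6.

step 1: x_pred=-2.3421  r=6.0921  x^+=-0.0575  v^+=3.0269  a^+=1.0194
step 2: x_pred=3.4386  r=-4.2186  x^+=1.8566  v^+=2.7748  a^+=0.6320
step 3: x_pred=4.9134  r=-0.8234  x^+=4.6046  v^+=3.1543  a^+=0.5564
step 4: x_pred=8.0001  r=-4.0801  x^+=6.4700  v^+=2.4853  a^+=0.1818
step 5: x_pred=9.0195  r=-4.6695  x^+=7.2684  v^+=1.2691  a^+=-0.2470
step 6: x_pred=8.4038  r=-11.3038  x^+=4.1649  v^+=-2.3552  a^+=-1.2850

v_post = -2.3552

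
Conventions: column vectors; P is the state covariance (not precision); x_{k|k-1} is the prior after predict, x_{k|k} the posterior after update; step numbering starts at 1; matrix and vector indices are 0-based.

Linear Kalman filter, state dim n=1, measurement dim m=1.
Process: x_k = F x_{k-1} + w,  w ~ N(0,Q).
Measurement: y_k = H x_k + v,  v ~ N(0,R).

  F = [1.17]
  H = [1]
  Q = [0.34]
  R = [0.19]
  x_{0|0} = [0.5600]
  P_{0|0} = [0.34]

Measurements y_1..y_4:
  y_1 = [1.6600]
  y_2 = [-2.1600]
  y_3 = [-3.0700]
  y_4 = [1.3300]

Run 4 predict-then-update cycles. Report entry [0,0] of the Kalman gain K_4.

step 1: x^-=[0.6552]  P^-=[0.8054]  S=[0.9954]  K=[0.8091]  nu=[1.0048]  x^+=[1.4682]  P^+=[0.1537]
step 2: x^-=[1.7178]  P^-=[0.5504]  S=[0.7404]  K=[0.7434]  nu=[-3.8778]  x^+=[-1.1649]  P^+=[0.1412]
step 3: x^-=[-1.3630]  P^-=[0.5334]  S=[0.7234]  K=[0.7373]  nu=[-1.7070]  x^+=[-2.6216]  P^+=[0.1401]
step 4: x^-=[-3.0673]  P^-=[0.5318]  S=[0.7218]  K=[0.7368]  nu=[4.3973]  x^+=[0.1725]  P^+=[0.1400]

K[0,0] = 0.7368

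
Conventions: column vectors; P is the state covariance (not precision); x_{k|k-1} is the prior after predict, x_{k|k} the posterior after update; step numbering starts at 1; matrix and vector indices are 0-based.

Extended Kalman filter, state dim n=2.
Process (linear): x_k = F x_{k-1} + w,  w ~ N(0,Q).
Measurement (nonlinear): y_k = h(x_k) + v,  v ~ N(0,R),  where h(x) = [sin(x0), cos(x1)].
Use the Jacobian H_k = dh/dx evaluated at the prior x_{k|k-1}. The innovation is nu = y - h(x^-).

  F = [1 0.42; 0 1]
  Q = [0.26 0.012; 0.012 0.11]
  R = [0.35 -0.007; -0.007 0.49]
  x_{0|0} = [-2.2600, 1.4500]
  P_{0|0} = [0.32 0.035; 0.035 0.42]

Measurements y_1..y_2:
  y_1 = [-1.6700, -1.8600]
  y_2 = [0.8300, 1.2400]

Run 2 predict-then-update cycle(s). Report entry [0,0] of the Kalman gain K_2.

step 1: x^-=[-1.6510, 1.4500]  P^-=[0.6835 0.2234; 0.2234 0.5300]  H_jac=[-0.0801 0.0000; 0.0000 -0.9927]  S=[0.3544 0.0108; 0.0108 1.0123]  K=[-0.1479 -0.2175; -0.0347 -0.5194]  nu=[-0.6732, -1.9805]  x^+=[-1.1207, 2.5020]  P^+=[0.6272 0.1063; 0.1063 0.2561]
step 2: x^-=[-0.0698, 2.5020]  P^-=[1.0216 0.2259; 0.2259 0.3661]  H_jac=[0.9976 0.0000; 0.0000 -0.5969]  S=[1.3667 -0.1415; -0.1415 0.6204]  K=[0.7407 -0.0484; 0.1315 -0.3222]  nu=[0.8998, 2.0423]  x^+=[0.4978, 1.9623]  P^+=[0.2602 0.0484; 0.0484 0.2661]

K[0,0] = 0.7407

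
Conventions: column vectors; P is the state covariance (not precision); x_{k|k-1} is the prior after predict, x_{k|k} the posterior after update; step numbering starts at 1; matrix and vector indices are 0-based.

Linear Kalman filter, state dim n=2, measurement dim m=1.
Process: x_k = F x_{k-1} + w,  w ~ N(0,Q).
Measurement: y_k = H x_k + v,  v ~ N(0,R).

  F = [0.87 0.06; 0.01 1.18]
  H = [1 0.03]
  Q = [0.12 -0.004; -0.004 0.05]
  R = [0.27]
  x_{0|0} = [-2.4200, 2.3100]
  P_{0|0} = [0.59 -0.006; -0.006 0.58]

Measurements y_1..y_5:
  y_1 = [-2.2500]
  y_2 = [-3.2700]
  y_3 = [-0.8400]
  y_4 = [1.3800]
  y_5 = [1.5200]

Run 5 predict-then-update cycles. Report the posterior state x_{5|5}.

x_post = [0.7503, 6.9640]

step 1: x^-=[-1.9668, 2.7016]  P^-=[0.5680 0.0360; 0.0360 0.8575]  S=[0.8410]  K=[0.6767; 0.0734]  nu=[-0.3642]  x^+=[-2.2133, 2.6749]  P^+=[0.1829 -0.0058; -0.0058 0.8530]
step 2: x^-=[-1.7651, 3.1342]  P^-=[0.2609 0.0521; 0.0521 1.2376]  S=[0.5351]  K=[0.4905; 0.1667]  nu=[-1.5989]  x^+=[-2.5493, 2.8677]  P^+=[0.1322 0.0083; 0.0083 1.2227]
step 3: x^-=[-2.0458, 3.3584]  P^-=[0.2253 0.0923; 0.0923 1.7527]  S=[0.5024]  K=[0.4540; 0.2883]  nu=[1.1051]  x^+=[-1.5442, 3.6770]  P^+=[0.1218 0.0265; 0.0265 1.7109]
step 4: x^-=[-1.1228, 4.3234]  P^-=[0.2211 0.1454; 0.1454 2.4329]  S=[0.5020]  K=[0.4491; 0.4351]  nu=[2.3731]  x^+=[-0.0570, 5.3559]  P^+=[0.1198 0.0473; 0.0473 2.3379]
step 5: x^-=[0.2717, 6.3193]  P^-=[0.2241 0.2112; 0.2112 3.3064]  S=[0.5097]  K=[0.4520; 0.6089]  nu=[1.0587]  x^+=[0.7503, 6.9640]  P^+=[0.1199 0.0709; 0.0709 3.1174]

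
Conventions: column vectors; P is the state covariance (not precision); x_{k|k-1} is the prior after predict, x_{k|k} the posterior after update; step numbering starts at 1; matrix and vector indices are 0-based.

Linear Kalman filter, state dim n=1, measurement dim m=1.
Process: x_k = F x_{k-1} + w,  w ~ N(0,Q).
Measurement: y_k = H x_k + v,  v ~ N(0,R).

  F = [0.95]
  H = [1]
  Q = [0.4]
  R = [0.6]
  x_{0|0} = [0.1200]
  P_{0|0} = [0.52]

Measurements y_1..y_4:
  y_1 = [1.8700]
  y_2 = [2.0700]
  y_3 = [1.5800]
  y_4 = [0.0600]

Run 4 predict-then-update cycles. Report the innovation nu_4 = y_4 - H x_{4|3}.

step 1: x^-=[0.1140]  P^-=[0.8693]  S=[1.4693]  K=[0.5916]  nu=[1.7560]  x^+=[1.1529]  P^+=[0.3550]
step 2: x^-=[1.0953]  P^-=[0.7204]  S=[1.3204]  K=[0.5456]  nu=[0.9747]  x^+=[1.6271]  P^+=[0.3274]
step 3: x^-=[1.5457]  P^-=[0.6954]  S=[1.2954]  K=[0.5368]  nu=[0.0343]  x^+=[1.5641]  P^+=[0.3221]
step 4: x^-=[1.4859]  P^-=[0.6907]  S=[1.2907]  K=[0.5351]  nu=[-1.4259]  x^+=[0.7229]  P^+=[0.3211]

innov = [-1.4259]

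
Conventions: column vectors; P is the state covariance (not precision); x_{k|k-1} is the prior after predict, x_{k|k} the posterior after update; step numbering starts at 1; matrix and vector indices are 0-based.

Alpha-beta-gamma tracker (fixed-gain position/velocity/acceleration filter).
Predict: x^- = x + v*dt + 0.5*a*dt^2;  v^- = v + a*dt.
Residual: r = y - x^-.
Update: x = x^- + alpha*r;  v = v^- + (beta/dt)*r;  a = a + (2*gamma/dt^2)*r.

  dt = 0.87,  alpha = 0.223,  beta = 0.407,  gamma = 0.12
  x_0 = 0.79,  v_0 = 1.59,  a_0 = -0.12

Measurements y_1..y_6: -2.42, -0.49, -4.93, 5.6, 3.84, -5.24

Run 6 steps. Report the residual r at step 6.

step 1: x_pred=2.1279  r=-4.5479  x^+=1.1137  v^+=-0.6420  a^+=-1.5621
step 2: x_pred=-0.0360  r=-0.4540  x^+=-0.1372  v^+=-2.2134  a^+=-1.7060
step 3: x_pred=-2.7085  r=-2.2215  x^+=-3.2039  v^+=-4.7369  a^+=-2.4104
step 4: x_pred=-8.2372  r=13.8372  x^+=-5.1515  v^+=-0.3607  a^+=1.9771
step 5: x_pred=-4.7170  r=8.5570  x^+=-2.8088  v^+=5.3625  a^+=4.6904
step 6: x_pred=3.6317  r=-8.8717  x^+=1.6533  v^+=5.2929  a^+=1.8773

resid = -8.8717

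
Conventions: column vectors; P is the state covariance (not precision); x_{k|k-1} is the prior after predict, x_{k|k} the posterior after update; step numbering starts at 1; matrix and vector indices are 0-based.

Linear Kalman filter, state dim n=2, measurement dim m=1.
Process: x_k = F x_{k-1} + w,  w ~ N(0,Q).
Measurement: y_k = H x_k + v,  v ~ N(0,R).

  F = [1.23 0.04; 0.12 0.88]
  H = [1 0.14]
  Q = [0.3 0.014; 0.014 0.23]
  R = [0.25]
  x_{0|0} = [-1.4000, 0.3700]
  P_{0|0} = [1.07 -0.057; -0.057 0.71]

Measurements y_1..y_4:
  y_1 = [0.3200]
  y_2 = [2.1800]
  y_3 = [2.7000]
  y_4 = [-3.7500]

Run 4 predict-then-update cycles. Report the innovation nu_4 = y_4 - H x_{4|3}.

innov = [-6.8466]

step 1: x^-=[-1.7072, 0.1576]  P^-=[1.9143 0.1350; 0.1350 0.7832]  S=[2.2175]  K=[0.8718; 0.1103]  nu=[2.0051]  x^+=[0.0409, 0.3788]  P^+=[0.2289 -0.0783; -0.0783 0.7562]
step 2: x^-=[0.0655, 0.3382]  P^-=[0.6398 -0.0107; -0.0107 0.8024]  S=[0.9026]  K=[0.7072; 0.1126]  nu=[2.0672]  x^+=[1.5275, 0.5710]  P^+=[0.1884 -0.0826; -0.0826 0.7909]
step 3: x^-=[1.9016, 0.6858]  P^-=[0.5781 -0.0201; -0.0201 0.8278]  S=[0.8387]  K=[0.6859; 0.1142]  nu=[0.7024]  x^+=[2.3834, 0.7659]  P^+=[0.1835 -0.0858; -0.0858 0.8168]
step 4: x^-=[2.9622, 0.9600]  P^-=[0.5705 -0.0235; -0.0235 0.8471]  S=[0.8305]  K=[0.6829; 0.1145]  nu=[-6.8466]  x^+=[-1.7136, 0.1758]  P^+=[0.1831 -0.0884; -0.0884 0.8362]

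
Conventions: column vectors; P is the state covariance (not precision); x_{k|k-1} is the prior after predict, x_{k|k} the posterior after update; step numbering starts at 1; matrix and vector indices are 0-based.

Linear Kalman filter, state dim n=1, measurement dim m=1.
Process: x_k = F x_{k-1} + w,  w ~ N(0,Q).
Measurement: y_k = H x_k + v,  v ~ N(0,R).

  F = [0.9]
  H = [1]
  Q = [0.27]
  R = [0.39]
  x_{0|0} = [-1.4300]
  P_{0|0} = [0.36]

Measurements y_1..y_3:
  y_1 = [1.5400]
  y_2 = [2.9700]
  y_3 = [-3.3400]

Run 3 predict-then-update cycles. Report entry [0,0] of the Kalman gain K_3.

step 1: x^-=[-1.2870]  P^-=[0.5616]  S=[0.9516]  K=[0.5902]  nu=[2.8270]  x^+=[0.3814]  P^+=[0.2302]
step 2: x^-=[0.3433]  P^-=[0.4564]  S=[0.8464]  K=[0.5392]  nu=[2.6267]  x^+=[1.7597]  P^+=[0.2103]
step 3: x^-=[1.5837]  P^-=[0.4403]  S=[0.8303]  K=[0.5303]  nu=[-4.9237]  x^+=[-1.0274]  P^+=[0.2068]

K[0,0] = 0.5303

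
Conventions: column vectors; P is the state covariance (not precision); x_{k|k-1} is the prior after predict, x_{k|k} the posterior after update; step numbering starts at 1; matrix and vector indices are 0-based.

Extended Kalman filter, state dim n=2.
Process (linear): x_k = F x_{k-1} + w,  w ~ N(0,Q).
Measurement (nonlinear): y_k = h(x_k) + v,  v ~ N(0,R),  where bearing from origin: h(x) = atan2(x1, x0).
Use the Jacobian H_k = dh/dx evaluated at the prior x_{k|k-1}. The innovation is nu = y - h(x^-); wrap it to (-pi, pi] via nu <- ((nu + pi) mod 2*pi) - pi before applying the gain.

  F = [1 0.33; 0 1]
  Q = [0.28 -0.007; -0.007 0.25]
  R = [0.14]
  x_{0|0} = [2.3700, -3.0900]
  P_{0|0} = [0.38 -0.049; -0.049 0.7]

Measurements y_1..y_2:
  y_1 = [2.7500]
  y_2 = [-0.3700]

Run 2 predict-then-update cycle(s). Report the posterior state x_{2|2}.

step 1: x^-=[1.3503, -3.0900]  P^-=[0.7039 0.1750; 0.1750 0.9500]  H_jac=[0.2717 0.1187]  S=[0.2167]  K=[0.9787; 0.7401]  nu=[-2.3744]  x^+=[-0.9735, -4.8474]  P^+=[0.4964 0.0181; 0.0181 0.8313]
step 2: x^-=[-2.5732, -4.8474]  P^-=[0.8788 0.2854; 0.2854 1.0813]  H_jac=[0.1609 -0.0854]  S=[0.1628]  K=[0.7190; -0.2853]  nu=[1.6888]  x^+=[-1.3589, -5.3292]  P^+=[0.7946 0.3188; 0.3188 1.0681]

x_post = [-1.3589, -5.3292]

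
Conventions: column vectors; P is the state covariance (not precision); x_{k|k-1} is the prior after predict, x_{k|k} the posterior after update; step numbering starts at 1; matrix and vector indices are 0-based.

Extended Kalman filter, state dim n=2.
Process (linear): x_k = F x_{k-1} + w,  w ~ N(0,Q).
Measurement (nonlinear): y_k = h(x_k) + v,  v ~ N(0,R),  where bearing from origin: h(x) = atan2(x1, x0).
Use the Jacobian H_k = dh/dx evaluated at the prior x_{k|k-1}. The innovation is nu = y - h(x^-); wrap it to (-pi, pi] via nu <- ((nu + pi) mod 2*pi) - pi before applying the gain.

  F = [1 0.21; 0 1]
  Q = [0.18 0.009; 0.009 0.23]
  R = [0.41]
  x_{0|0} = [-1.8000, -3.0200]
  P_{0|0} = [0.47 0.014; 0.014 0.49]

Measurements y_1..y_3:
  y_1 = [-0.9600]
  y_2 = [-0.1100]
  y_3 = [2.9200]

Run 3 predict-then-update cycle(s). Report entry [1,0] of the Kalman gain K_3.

K[1,0] = -0.1472

step 1: x^-=[-2.4342, -3.0200]  P^-=[0.6775 0.1259; 0.1259 0.7200]  H_jac=[0.2007 -0.1618]  S=[0.4480]  K=[0.2581; -0.2036]  nu=[1.2892]  x^+=[-2.1015, -3.2825]  P^+=[0.6476 0.1494; 0.1494 0.7014]
step 2: x^-=[-2.7908, -3.2825]  P^-=[0.9213 0.3057; 0.3057 0.9314]  H_jac=[0.1768 -0.1503]  S=[0.4436]  K=[0.2636; -0.1938]  nu=[2.1654]  x^+=[-2.2199, -3.7021]  P^+=[0.8905 0.3284; 0.3284 0.9148]
step 3: x^-=[-2.9973, -3.7021]  P^-=[1.2488 0.5295; 0.5295 1.1448]  H_jac=[0.1632 -0.1321]  S=[0.4404]  K=[0.3038; -0.1472]  nu=[-1.1118]  x^+=[-3.3351, -3.5385]  P^+=[1.2081 0.5492; 0.5492 1.1352]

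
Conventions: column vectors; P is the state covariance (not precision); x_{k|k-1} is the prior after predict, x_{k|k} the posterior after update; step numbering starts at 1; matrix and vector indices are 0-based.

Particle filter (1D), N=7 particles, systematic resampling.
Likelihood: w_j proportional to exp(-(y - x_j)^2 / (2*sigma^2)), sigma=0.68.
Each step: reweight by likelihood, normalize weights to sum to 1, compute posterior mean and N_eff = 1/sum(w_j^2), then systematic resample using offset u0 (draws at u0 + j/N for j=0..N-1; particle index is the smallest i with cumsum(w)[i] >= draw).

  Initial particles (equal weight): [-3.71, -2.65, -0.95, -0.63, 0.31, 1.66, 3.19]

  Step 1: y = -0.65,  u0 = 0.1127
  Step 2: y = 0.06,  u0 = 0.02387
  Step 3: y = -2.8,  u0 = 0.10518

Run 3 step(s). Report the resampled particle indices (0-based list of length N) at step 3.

resampled_idx = [0, 0, 1, 1, 2, 3, 5]

step 1: w=[0.0000, 0.0058, 0.3958, 0.4360, 0.1610, 0.0014, 0.0000]  mean=-0.6139  Neff=2.6829  idx=[2, 2, 2, 3, 3, 3, 4]
step 2: w=[0.0891, 0.0891, 0.0891, 0.1605, 0.1605, 0.1605, 0.2510]  mean=-0.4796  Neff=6.0918  idx=[0, 1, 3, 4, 5, 5, 6]
step 3: w=[0.3337, 0.3337, 0.0830, 0.0830, 0.0830, 0.0830, 0.0004]  mean=-0.8432  Neff=3.9947  idx=[0, 0, 1, 1, 2, 3, 5]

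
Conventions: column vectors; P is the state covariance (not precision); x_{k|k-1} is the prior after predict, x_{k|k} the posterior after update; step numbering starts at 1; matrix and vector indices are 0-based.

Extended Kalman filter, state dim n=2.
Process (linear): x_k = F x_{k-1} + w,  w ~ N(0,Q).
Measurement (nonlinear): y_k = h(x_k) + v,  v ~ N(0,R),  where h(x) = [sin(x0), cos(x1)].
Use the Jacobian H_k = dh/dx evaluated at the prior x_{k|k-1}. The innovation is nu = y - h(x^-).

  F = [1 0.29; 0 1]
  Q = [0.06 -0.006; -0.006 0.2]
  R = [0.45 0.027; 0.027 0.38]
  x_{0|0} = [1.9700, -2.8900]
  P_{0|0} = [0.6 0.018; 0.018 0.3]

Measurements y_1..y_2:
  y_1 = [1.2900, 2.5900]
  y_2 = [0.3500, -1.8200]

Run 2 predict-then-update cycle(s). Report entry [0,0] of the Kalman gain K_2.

step 1: x^-=[1.1319, -2.8900]  P^-=[0.6957 0.0990; 0.0990 0.5000]  H_jac=[0.4249 0.0000; 0.0000 0.2489]  S=[0.5756 0.0375; 0.0375 0.4110]  K=[0.5127 0.0132; 0.0537 0.2980]  nu=[0.3848, 3.5585]  x^+=[1.3762, -1.8090]  P^+=[0.5438 0.0758; 0.0758 0.4607]
step 2: x^-=[0.8516, -1.8090]  P^-=[0.6865 0.2034; 0.2034 0.6607]  H_jac=[0.6588 0.0000; 0.0000 0.9718]  S=[0.7479 0.1572; 0.1572 1.0039]  K=[0.5824 0.1057; 0.0462 0.6323]  nu=[-0.4023, -1.5840]  x^+=[0.4499, -2.8292]  P^+=[0.4022 0.0575; 0.0575 0.2485]

K[0,0] = 0.5824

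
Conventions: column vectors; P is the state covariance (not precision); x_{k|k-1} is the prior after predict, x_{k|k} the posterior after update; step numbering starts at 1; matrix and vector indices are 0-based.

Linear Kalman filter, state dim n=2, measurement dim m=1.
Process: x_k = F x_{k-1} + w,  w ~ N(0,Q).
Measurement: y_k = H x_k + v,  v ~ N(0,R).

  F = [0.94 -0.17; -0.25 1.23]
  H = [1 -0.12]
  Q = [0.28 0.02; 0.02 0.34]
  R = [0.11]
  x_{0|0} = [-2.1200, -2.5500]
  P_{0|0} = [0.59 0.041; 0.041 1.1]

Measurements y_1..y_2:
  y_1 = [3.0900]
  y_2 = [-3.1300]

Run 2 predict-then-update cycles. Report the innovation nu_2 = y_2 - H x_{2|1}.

innov = [-6.6611]

step 1: x^-=[-1.5593, -2.6065]  P^-=[0.8200 -0.2995; -0.2995 2.0158]  S=[1.0309]  K=[0.8303; -0.5252]  nu=[4.3365]  x^+=[2.0412, -4.8839]  P^+=[0.1093 0.1500; 0.1500 1.7315]
step 2: x^-=[2.7490, -6.5175]  P^-=[0.3787 -0.1879; -0.1879 2.8742]  S=[0.5752]  K=[0.6976; -0.9264]  nu=[-6.6611]  x^+=[-1.8978, -0.3470]  P^+=[0.0988 0.1838; 0.1838 2.3806]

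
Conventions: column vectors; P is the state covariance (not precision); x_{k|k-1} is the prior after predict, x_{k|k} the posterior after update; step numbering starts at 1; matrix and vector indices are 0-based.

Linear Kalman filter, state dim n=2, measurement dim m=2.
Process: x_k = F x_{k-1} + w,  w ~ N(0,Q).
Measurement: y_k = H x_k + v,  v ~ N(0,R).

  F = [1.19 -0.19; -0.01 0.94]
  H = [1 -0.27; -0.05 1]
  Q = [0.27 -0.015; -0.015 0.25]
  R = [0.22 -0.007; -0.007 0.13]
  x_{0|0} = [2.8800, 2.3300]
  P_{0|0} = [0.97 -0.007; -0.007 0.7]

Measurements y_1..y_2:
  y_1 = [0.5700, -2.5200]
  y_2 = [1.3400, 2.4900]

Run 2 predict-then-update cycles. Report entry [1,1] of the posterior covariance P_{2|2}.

P_post[1,1] = 0.0954

step 1: x^-=[2.9845, 2.1614]  P^-=[1.6721 -0.1594; -0.1594 0.8687]  S=[2.0415 -0.4867; -0.4867 1.0189]  K=[0.8839 0.1838; 0.0137 0.8670]  nu=[-1.8309, -4.5322]  x^+=[0.5333, -1.7933]  P^+=[0.2007 0.0277; 0.0277 0.1140]
step 2: x^-=[0.9753, -1.6911]  P^-=[0.5457 -0.0067; -0.0067 0.3502]  S=[0.7949 -0.1356; -0.1356 0.4823]  K=[0.7109 0.1295; -0.0035 0.7259]  nu=[-0.0919, 4.2298]  x^+=[1.4577, 1.3798]  P^+=[0.1609 0.0199; 0.0199 0.0954]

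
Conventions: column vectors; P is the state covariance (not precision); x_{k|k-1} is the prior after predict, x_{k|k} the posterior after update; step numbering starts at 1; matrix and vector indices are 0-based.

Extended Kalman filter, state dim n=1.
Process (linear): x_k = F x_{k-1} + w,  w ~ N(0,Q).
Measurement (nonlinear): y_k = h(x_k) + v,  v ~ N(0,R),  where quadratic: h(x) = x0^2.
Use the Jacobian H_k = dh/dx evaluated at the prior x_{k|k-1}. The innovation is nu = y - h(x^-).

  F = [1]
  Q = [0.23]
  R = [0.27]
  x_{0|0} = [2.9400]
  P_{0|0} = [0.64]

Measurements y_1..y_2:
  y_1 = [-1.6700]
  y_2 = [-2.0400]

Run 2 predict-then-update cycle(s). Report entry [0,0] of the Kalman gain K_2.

K[0,0] = 0.3477

step 1: x^-=[2.9400]  P^-=[0.8700]  H_jac=[5.8800]  S=[30.3497]  K=[0.1686]  nu=[-10.3136]  x^+=[1.2016]  P^+=[0.0077]
step 2: x^-=[1.2016]  P^-=[0.2377]  H_jac=[2.4032]  S=[1.6430]  K=[0.3477]  nu=[-3.4838]  x^+=[-0.0099]  P^+=[0.0391]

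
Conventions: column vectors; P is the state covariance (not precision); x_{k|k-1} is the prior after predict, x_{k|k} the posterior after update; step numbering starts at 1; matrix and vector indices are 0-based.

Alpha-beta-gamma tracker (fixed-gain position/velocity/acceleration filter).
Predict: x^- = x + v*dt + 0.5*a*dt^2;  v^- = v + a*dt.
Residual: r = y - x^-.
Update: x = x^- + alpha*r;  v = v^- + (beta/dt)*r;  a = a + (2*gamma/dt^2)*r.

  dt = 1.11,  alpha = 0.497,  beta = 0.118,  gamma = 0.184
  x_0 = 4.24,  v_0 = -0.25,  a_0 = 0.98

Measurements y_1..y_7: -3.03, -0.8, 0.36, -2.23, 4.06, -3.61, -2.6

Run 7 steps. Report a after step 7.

a_post = 1.5945

step 1: x_pred=4.5662  r=-7.5962  x^+=0.7909  v^+=0.0303  a^+=-1.2888
step 2: x_pred=0.0305  r=-0.8305  x^+=-0.3822  v^+=-1.4886  a^+=-1.5369
step 3: x_pred=-2.9814  r=3.3414  x^+=-1.3207  v^+=-2.8393  a^+=-0.5389
step 4: x_pred=-4.8044  r=2.5744  x^+=-3.5249  v^+=-3.1638  a^+=0.2300
step 5: x_pred=-6.8950  r=10.9550  x^+=-1.4504  v^+=-1.7439  a^+=3.5020
step 6: x_pred=-1.2287  r=-2.3813  x^+=-2.4122  v^+=1.8902  a^+=2.7908
step 7: x_pred=1.4052  r=-4.0052  x^+=-0.5854  v^+=4.5622  a^+=1.5945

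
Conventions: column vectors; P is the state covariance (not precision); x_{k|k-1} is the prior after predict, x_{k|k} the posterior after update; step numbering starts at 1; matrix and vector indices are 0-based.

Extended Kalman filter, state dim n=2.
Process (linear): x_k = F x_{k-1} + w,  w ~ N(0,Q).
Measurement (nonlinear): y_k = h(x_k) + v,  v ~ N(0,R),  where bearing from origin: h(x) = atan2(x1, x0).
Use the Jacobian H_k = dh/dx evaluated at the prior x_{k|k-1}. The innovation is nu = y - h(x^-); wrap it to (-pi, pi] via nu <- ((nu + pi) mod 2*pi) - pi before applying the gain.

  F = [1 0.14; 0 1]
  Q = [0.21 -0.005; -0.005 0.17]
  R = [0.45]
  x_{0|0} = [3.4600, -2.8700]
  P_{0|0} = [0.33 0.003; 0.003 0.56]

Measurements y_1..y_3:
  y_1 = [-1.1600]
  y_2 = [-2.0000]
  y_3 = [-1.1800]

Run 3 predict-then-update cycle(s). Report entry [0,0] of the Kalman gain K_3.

step 1: x^-=[3.0582, -2.8700]  P^-=[0.5518 0.0764; 0.0764 0.7300]  H_jac=[0.1632 0.1739]  S=[0.4911]  K=[0.2104; 0.2838]  nu=[-0.4063]  x^+=[2.9727, -2.9853]  P^+=[0.5301 0.0471; 0.0471 0.6904]
step 2: x^-=[2.5548, -2.9853]  P^-=[0.7668 0.1387; 0.1387 0.8604]  H_jac=[0.1934 0.1655]  S=[0.5111]  K=[0.3350; 0.3311]  nu=[-1.1370]  x^+=[2.1738, -3.3618]  P^+=[0.7094 0.0820; 0.0820 0.8044]
step 3: x^-=[1.7032, -3.3618]  P^-=[0.9582 0.1897; 0.1897 0.9744]  H_jac=[0.2367 0.1199]  S=[0.5285]  K=[0.4722; 0.3061]  nu=[-0.0781]  x^+=[1.6663, -3.3857]  P^+=[0.8403 0.1133; 0.1133 0.9249]

K[0,0] = 0.4722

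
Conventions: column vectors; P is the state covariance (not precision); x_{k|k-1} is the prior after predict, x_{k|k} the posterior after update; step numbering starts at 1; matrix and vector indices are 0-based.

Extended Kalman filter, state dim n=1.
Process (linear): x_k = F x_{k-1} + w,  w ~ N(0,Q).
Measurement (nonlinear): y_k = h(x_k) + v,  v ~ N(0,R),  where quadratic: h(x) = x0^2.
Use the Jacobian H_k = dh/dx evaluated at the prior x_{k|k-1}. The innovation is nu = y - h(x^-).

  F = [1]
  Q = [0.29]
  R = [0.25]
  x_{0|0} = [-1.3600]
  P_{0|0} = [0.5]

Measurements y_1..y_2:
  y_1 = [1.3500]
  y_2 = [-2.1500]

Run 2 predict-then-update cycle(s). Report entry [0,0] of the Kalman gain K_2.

step 1: x^-=[-1.3600]  P^-=[0.7900]  H_jac=[-2.7200]  S=[6.0947]  K=[-0.3526]  nu=[-0.4996]  x^+=[-1.1839]  P^+=[0.0324]
step 2: x^-=[-1.1839]  P^-=[0.3224]  H_jac=[-2.3677]  S=[2.0574]  K=[-0.3710]  nu=[-3.5515]  x^+=[0.1339]  P^+=[0.0392]

K[0,0] = -0.3710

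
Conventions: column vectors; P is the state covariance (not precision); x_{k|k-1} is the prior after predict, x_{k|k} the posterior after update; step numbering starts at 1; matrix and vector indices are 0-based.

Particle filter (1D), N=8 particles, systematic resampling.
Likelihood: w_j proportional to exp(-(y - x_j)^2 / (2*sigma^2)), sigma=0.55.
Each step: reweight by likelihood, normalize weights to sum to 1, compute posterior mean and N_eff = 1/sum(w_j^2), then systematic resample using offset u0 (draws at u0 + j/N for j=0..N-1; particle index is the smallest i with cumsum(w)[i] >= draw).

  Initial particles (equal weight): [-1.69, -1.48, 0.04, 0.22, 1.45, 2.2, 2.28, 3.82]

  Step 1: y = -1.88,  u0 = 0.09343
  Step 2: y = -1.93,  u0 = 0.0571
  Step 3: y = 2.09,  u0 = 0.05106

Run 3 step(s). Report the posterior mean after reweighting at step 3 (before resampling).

post_mean = -1.5042

step 1: w=[0.5501, 0.4482, 0.0013, 0.0004, 0.0000, 0.0000, 0.0000, 0.0000]  mean=-1.5928  Neff=1.9862  idx=[0, 0, 0, 0, 1, 1, 1, 1]
step 2: w=[0.1399, 0.1399, 0.1399, 0.1399, 0.1101, 0.1101, 0.1101, 0.1101]  mean=-1.5975  Neff=7.8880  idx=[0, 1, 2, 3, 3, 5, 6, 7]
step 3: w=[0.0230, 0.0230, 0.0230, 0.0230, 0.0230, 0.2950, 0.2950, 0.2950]  mean=-1.5042  Neff=3.7921  idx=[2, 5, 5, 6, 6, 6, 7, 7]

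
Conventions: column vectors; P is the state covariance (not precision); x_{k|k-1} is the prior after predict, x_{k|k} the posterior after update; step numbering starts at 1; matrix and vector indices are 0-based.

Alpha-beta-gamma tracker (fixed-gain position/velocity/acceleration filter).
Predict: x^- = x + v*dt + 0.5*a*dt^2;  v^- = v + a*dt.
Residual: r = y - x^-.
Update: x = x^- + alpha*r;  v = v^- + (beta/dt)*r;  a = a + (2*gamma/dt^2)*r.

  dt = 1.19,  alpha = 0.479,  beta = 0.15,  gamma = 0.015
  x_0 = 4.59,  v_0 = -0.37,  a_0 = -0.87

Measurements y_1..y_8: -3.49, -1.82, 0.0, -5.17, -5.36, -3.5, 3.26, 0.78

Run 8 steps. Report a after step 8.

step 1: x_pred=3.5337  r=-7.0237  x^+=0.1693  v^+=-2.2906  a^+=-1.0188
step 2: x_pred=-3.2779  r=1.4579  x^+=-2.5796  v^+=-3.3192  a^+=-0.9879
step 3: x_pred=-7.2289  r=7.2289  x^+=-3.7663  v^+=-3.5836  a^+=-0.8348
step 4: x_pred=-8.6219  r=3.4519  x^+=-6.9684  v^+=-4.1419  a^+=-0.7616
step 5: x_pred=-12.4366  r=7.0766  x^+=-9.0469  v^+=-4.1563  a^+=-0.6117
step 6: x_pred=-14.4260  r=10.9260  x^+=-9.1924  v^+=-3.5070  a^+=-0.3803
step 7: x_pred=-13.6350  r=16.8950  x^+=-5.5423  v^+=-1.8299  a^+=-0.0223
step 8: x_pred=-7.7356  r=8.5156  x^+=-3.6566  v^+=-0.7830  a^+=0.1581

a_post = 0.1581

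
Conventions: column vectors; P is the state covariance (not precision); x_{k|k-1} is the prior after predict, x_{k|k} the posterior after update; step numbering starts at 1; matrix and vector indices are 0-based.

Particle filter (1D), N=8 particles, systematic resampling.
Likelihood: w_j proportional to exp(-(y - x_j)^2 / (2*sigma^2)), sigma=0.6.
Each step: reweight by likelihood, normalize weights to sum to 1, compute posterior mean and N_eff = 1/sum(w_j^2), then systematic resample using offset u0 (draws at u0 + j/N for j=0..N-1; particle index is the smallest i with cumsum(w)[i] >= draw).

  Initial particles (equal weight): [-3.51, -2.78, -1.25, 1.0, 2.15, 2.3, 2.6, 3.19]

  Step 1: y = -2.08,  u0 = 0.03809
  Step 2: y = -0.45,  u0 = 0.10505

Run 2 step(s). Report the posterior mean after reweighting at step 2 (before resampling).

step 1: w=[0.0616, 0.5336, 0.4048, 0.0000, 0.0000, 0.0000, 0.0000, 0.0000]  mean=-2.2056  Neff=2.2104  idx=[0, 1, 1, 1, 1, 2, 2, 2]
step 2: w=[0.0000, 0.0004, 0.0004, 0.0004, 0.0004, 0.3328, 0.3328, 0.3328]  mean=-1.2526  Neff=3.0104  idx=[5, 5, 6, 6, 6, 7, 7, 7]

post_mean = -1.2526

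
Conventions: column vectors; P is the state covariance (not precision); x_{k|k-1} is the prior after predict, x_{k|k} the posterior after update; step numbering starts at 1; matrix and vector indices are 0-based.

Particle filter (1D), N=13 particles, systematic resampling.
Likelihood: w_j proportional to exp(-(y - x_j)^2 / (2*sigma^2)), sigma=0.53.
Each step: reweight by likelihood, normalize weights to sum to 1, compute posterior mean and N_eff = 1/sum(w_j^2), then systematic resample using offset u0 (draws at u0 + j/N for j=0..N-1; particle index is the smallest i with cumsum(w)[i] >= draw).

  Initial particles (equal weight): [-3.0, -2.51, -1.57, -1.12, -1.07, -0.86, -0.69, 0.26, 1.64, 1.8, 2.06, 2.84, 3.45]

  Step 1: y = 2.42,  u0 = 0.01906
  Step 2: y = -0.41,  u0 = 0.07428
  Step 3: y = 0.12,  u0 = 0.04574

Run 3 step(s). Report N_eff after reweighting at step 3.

N_eff = 10.8373

step 1: w=[0.0000, 0.0000, 0.0000, 0.0000, 0.0000, 0.0000, 0.0000, 0.0001, 0.1344, 0.2003, 0.3152, 0.2900, 0.0601]  mean=2.2610  Neff=4.0781  idx=[8, 8, 9, 9, 9, 10, 10, 10, 10, 11, 11, 11, 12]
step 2: w=[0.3302, 0.3302, 0.0982, 0.0982, 0.0982, 0.0113, 0.0113, 0.0113, 0.0113, 0.0000, 0.0000, 0.0000, 0.0000]  mean=1.7060  Neff=4.0398  idx=[0, 0, 0, 0, 1, 1, 1, 1, 2, 3, 3, 4, 8]
step 3: w=[0.1033, 0.1033, 0.1033, 0.1033, 0.1033, 0.1033, 0.1033, 0.1033, 0.0415, 0.0415, 0.0415, 0.0415, 0.0078]  mean=1.6698  Neff=10.8373  idx=[0, 1, 1, 2, 3, 4, 4, 5, 6, 7, 7, 9, 11]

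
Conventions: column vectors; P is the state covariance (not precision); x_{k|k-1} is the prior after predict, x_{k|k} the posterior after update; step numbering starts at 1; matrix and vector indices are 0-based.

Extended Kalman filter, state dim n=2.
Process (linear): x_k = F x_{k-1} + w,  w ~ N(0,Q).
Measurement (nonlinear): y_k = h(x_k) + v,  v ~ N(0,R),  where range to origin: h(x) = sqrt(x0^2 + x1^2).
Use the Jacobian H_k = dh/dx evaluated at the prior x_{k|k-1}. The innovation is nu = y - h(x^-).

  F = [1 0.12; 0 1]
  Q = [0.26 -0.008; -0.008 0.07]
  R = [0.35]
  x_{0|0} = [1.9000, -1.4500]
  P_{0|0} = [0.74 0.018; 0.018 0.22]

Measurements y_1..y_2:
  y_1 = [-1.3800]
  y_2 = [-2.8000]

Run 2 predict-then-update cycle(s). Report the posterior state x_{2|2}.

x_post = [1.5760, 0.4390]

step 1: x^-=[1.7260, -1.4500]  P^-=[1.0075 0.0364; 0.0364 0.2900]  H_jac=[0.7657 -0.6432]  S=[1.0248]  K=[0.7299; -0.1548]  nu=[-3.6342]  x^+=[-0.9267, -0.8873]  P^+=[0.4615 0.1522; 0.1522 0.2654]
step 2: x^-=[-1.0331, -0.8873]  P^-=[0.7619 0.1761; 0.1761 0.3354]  H_jac=[-0.7586 -0.6515]  S=[1.1049]  K=[-0.6269; -0.3187]  nu=[-4.1619]  x^+=[1.5760, 0.4390]  P^+=[0.3276 -0.0447; -0.0447 0.2232]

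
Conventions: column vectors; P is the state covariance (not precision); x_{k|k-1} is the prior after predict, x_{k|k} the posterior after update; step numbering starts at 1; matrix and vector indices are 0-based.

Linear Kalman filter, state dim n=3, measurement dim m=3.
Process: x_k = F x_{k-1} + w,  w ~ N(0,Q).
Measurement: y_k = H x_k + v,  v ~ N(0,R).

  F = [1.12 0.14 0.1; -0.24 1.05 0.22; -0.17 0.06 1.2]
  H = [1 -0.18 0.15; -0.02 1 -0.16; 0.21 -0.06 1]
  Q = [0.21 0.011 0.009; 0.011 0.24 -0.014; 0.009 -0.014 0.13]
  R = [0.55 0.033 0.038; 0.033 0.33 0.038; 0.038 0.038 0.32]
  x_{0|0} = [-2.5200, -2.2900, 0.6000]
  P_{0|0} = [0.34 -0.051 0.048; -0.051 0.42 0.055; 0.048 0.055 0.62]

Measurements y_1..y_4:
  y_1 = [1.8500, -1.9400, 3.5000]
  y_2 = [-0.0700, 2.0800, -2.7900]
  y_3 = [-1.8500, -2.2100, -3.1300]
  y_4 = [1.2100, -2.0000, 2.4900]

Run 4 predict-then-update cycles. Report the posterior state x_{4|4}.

x_post = [-0.3285, -1.6850, 0.4730]

step 1: x^-=[-3.0830, -1.6677, 1.0110]  P^-=[0.6472 -0.0451 0.0932; -0.0451 0.7987 0.2543; 0.0932 0.2543 1.0235]  S=[1.2766 -0.1633 0.3886; -0.1633 1.0762 0.0658; 0.3886 0.0658 1.3847]  K=[0.5190 0.0096 0.0213; -0.0695 0.6867 0.1291; -0.0710 0.0251 0.7610]  nu=[4.4812, -0.1722, 3.0364]  x^+=[-0.6940, -1.7057, 2.9992]  P^+=[0.2956 0.0216 -0.0339; 0.0216 0.2416 0.0747; -0.0339 0.0747 0.2534]
step 2: x^-=[-0.7161, -0.9645, 3.6147]  P^-=[0.5893 -0.0001 -0.0458; -0.0001 0.5629 0.1821; -0.0458 0.1821 0.5284]  S=[1.1459 -0.0528 0.1654; -0.0528 0.8481 0.1035; 0.1654 0.1035 0.8353]  K=[0.5112 0.0279 -0.0114; -0.0526 0.6124 0.1121; -0.0875 0.0349 0.6210]  nu=[-0.0697, 3.6086, -6.3122]  x^+=[-0.5791, 0.5413, -0.1729]  P^+=[0.2926 0.0246 -0.0431; 0.0246 0.2155 0.0649; -0.0431 0.0649 0.2097]
step 3: x^-=[-0.5901, 0.6693, -0.0765]  P^-=[0.5832 -0.0040 -0.0646; -0.0040 0.5267 0.1588; -0.0646 0.1588 0.4676]  S=[1.1343 -0.0498 0.1400; -0.0498 0.8179 0.0921; 0.1400 0.0921 0.7691]  K=[0.5100 0.0268 -0.0205; -0.0525 0.5984 0.1022; -0.0918 0.0322 0.5908]  nu=[-1.1279, -2.9034, -2.8894]  x^+=[-1.1839, -1.3040, -1.7734]  P^+=[0.2917 0.0234 -0.0460; 0.0234 0.2099 0.0611; -0.0460 0.0611 0.2001]
step 4: x^-=[-1.6859, -1.4752, -2.0050]  P^-=[0.5807 -0.0074 -0.0702; -0.0074 0.5192 0.1523; -0.0702 0.1523 0.4545]  S=[1.1312 -0.0517 0.1333; -0.0517 0.8122 0.0876; 0.1333 0.0876 0.7544]  K=[0.5092 0.0254 -0.0237; -0.0534 0.5954 0.0988; -0.0934 0.0307 0.5837]  nu=[2.9311, -0.8793, 4.7605]  x^+=[-0.3285, -1.6850, 0.4730]  P^+=[0.2911 0.0226 -0.0471; 0.0226 0.2085 0.0600; -0.0471 0.0600 0.1979]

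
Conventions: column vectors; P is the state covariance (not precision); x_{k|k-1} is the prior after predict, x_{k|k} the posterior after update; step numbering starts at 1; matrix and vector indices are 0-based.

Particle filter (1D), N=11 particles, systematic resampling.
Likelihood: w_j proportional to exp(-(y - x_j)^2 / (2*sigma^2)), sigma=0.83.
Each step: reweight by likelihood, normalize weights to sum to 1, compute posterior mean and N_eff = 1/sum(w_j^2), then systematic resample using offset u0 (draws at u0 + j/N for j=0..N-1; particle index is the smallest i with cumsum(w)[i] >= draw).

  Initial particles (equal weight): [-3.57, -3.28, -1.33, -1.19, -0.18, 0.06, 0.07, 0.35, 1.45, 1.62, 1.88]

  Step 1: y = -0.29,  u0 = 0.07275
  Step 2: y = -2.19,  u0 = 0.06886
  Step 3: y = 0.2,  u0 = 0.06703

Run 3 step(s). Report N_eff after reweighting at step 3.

step 1: w=[0.0001, 0.0003, 0.0953, 0.1160, 0.2071, 0.1911, 0.1901, 0.1552, 0.0232, 0.0148, 0.0068]  mean=-0.1538  Neff=6.1364  idx=[2, 3, 4, 4, 5, 5, 6, 6, 7, 7, 9]
step 2: w=[0.4520, 0.3741, 0.0412, 0.0412, 0.0196, 0.0196, 0.0190, 0.0190, 0.0072, 0.0072, 0.0000]  mean=-1.0511  Neff=2.8633  idx=[0, 0, 0, 0, 0, 1, 1, 1, 1, 3, 7]
step 3: w=[0.0483, 0.0483, 0.0483, 0.0483, 0.0483, 0.0650, 0.0650, 0.0650, 0.0650, 0.2378, 0.2609]  mean=-0.6549  Neff=6.5298  idx=[1, 3, 5, 6, 7, 9, 9, 9, 10, 10, 10]

N_eff = 6.5298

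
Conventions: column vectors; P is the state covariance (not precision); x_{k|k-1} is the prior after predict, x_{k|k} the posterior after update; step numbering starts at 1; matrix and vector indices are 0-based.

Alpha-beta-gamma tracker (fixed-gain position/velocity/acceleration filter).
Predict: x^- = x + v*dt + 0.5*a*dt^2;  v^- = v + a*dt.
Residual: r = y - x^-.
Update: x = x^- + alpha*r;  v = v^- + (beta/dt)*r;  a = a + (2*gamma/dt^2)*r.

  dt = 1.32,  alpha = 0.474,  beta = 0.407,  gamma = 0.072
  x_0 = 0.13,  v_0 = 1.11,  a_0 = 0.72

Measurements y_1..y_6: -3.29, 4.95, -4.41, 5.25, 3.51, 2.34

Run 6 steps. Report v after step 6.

v_post = 0.2322

step 1: x_pred=2.2225  r=-5.5125  x^+=-0.3904  v^+=0.3607  a^+=0.2644
step 2: x_pred=0.3161  r=4.6339  x^+=2.5126  v^+=2.1386  a^+=0.6474
step 3: x_pred=5.8995  r=-10.3095  x^+=1.0128  v^+=-0.1856  a^+=-0.2046
step 4: x_pred=0.5895  r=4.6605  x^+=2.7986  v^+=0.9813  a^+=0.1805
step 5: x_pred=4.2511  r=-0.7411  x^+=3.8998  v^+=0.9911  a^+=0.1193
step 6: x_pred=5.3119  r=-2.9719  x^+=3.9032  v^+=0.2322  a^+=-0.1263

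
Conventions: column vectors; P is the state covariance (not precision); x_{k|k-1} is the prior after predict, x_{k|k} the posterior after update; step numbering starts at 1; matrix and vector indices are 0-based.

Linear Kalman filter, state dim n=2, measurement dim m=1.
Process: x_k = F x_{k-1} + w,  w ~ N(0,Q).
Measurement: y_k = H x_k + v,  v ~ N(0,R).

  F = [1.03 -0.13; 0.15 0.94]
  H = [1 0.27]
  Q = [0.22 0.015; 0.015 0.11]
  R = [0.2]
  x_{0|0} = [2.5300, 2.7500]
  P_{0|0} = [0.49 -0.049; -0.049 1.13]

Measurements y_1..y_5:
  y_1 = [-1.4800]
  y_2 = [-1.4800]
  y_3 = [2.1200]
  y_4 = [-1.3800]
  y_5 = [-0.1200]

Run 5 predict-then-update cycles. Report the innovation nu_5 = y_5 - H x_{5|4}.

innov = [0.8065]

step 1: x^-=[2.2484, 2.9645]  P^-=[0.7721 -0.0939; -0.0939 1.1057]  S=[1.0020]  K=[0.7452; 0.2043]  nu=[-4.5288]  x^+=[-1.1267, 2.0394]  P^+=[0.2156 -0.2464; -0.2464 1.0639]
step 2: x^-=[-1.4256, 1.7481]  P^-=[0.5327 -0.3155; -0.3155 0.9854]  S=[0.6342]  K=[0.7057; -0.0779]  nu=[-0.5264]  x^+=[-1.7970, 1.7891]  P^+=[0.2169 -0.2806; -0.2806 0.9816]
step 3: x^-=[-2.0835, 1.4122]  P^-=[0.5418 -0.3376; -0.3376 0.9031]  S=[0.6253]  K=[0.7207; -0.1500]  nu=[3.8222]  x^+=[0.6711, 0.8387]  P^+=[0.2170 -0.2700; -0.2700 0.8890]
step 4: x^-=[0.5822, 0.8891]  P^-=[0.5376 -0.3163; -0.3163 0.8242]  S=[0.6269]  K=[0.7213; -0.1495]  nu=[-2.2022]  x^+=[-1.0064, 1.2184]  P^+=[0.2114 -0.2487; -0.2487 0.8102]
step 5: x^-=[-1.1950, 0.9943]  P^-=[0.5246 -0.2873; -0.2873 0.7605]  S=[0.6249]  K=[0.7153; -0.1311]  nu=[0.8065]  x^+=[-0.6180, 0.8886]  P^+=[0.2048 -0.2287; -0.2287 0.7498]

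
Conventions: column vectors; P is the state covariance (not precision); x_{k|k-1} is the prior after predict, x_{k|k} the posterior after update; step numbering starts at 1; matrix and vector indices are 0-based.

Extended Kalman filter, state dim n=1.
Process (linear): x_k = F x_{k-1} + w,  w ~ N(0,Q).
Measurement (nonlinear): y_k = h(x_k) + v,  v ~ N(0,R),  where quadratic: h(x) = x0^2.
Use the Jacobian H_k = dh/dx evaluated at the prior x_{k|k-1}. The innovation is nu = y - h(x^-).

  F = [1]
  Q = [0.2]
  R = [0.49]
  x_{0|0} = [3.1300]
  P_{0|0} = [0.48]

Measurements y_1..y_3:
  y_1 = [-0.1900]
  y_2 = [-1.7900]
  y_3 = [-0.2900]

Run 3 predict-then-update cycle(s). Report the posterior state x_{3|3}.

x_post = [0.3044]

step 1: x^-=[3.1300]  P^-=[0.6800]  H_jac=[6.2600]  S=[27.1376]  K=[0.1569]  nu=[-9.9869]  x^+=[1.5635]  P^+=[0.0123]
step 2: x^-=[1.5635]  P^-=[0.2123]  H_jac=[3.1269]  S=[2.5656]  K=[0.2587]  nu=[-4.2344]  x^+=[0.4679]  P^+=[0.0405]
step 3: x^-=[0.4679]  P^-=[0.2405]  H_jac=[0.9358]  S=[0.7007]  K=[0.3213]  nu=[-0.5089]  x^+=[0.3044]  P^+=[0.1682]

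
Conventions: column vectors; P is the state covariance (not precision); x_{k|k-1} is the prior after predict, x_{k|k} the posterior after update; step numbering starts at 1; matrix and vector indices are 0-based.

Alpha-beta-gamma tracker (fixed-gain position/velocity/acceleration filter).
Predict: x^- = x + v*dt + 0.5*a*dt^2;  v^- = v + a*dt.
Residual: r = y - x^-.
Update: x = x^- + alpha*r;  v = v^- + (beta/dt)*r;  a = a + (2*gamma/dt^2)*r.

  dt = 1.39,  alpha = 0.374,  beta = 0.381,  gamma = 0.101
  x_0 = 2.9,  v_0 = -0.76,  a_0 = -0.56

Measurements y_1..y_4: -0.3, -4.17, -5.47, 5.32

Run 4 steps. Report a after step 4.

a_post = 1.4094

step 1: x_pred=1.3026  r=-1.6026  x^+=0.7032  v^+=-1.9777  a^+=-0.7276
step 2: x_pred=-2.7486  r=-1.4214  x^+=-3.2802  v^+=-3.3786  a^+=-0.8762
step 3: x_pred=-8.8228  r=3.3528  x^+=-7.5689  v^+=-3.6774  a^+=-0.5256
step 4: x_pred=-13.1883  r=18.5083  x^+=-6.2662  v^+=0.6651  a^+=1.4094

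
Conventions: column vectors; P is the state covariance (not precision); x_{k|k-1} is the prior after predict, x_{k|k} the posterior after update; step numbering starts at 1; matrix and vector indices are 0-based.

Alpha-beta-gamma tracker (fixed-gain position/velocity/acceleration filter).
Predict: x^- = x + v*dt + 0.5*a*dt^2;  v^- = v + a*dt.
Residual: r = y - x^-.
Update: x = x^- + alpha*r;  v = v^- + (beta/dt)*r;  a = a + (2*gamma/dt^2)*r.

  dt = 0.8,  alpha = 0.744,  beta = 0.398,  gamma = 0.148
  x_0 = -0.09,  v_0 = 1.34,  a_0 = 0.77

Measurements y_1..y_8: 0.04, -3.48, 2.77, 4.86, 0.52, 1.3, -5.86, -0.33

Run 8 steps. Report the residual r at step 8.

resid = 9.1396

step 1: x_pred=1.2284  r=-1.1884  x^+=0.3442  v^+=1.3648  a^+=0.2204
step 2: x_pred=1.5066  r=-4.9866  x^+=-2.2034  v^+=-0.9398  a^+=-2.0859
step 3: x_pred=-3.6227  r=6.3927  x^+=1.1335  v^+=0.5719  a^+=0.8707
step 4: x_pred=1.8696  r=2.9904  x^+=4.0945  v^+=2.7562  a^+=2.2538
step 5: x_pred=7.0206  r=-6.5006  x^+=2.1842  v^+=1.3252  a^+=-0.7528
step 6: x_pred=3.0034  r=-1.7034  x^+=1.7361  v^+=-0.1245  a^+=-1.5406
step 7: x_pred=1.1435  r=-7.0035  x^+=-4.0671  v^+=-4.8412  a^+=-4.7797
step 8: x_pred=-9.4696  r=9.1396  x^+=-2.6697  v^+=-4.1180  a^+=-0.5526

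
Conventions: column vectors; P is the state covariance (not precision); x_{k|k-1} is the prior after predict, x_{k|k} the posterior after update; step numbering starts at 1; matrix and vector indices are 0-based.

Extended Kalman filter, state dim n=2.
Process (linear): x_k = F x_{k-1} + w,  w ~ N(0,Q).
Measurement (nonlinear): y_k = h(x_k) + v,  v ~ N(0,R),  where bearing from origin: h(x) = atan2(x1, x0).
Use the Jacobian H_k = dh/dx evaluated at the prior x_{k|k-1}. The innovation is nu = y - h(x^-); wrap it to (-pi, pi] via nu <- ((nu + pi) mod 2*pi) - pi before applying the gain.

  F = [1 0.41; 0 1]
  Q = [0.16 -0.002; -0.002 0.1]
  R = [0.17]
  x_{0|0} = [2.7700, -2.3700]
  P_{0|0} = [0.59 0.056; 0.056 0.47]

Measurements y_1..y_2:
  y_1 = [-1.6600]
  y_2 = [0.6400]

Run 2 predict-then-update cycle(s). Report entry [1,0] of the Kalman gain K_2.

step 1: x^-=[1.7983, -2.3700]  P^-=[0.8749 0.2467; 0.2467 0.5700]  H_jac=[0.2678 0.2032]  S=[0.2831]  K=[1.0046; 0.6424]  nu=[-0.7383]  x^+=[1.0566, -2.8443]  P^+=[0.5892 0.0640; 0.0640 0.4532]
step 2: x^-=[-0.1095, -2.8443]  P^-=[0.8779 0.2478; 0.2478 0.5532]  H_jac=[0.3511 -0.0135]  S=[0.2759]  K=[1.1047; 0.2881]  nu=[2.2493]  x^+=[2.3753, -2.1962]  P^+=[0.5411 0.1600; 0.1600 0.5303]

K[1,0] = 0.2881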